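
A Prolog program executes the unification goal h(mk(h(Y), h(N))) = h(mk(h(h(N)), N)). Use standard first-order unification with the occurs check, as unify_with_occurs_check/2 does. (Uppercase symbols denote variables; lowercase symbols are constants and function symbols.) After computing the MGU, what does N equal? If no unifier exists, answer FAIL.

FAIL

Decompose h/1: mk(h(Y), h(N)) = mk(h(h(N)), N).
Decompose mk/2: h(Y) = h(h(N)),  h(N) = N.
Decompose h/1: Y = h(N).
Bind Y := h(N); no other remaining equation mentions Y.
Occurs check fails: N occurs in h(N); the equation N = h(N) has no finite solution.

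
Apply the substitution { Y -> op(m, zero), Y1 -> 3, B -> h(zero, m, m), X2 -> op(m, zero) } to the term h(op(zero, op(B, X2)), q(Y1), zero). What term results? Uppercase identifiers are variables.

Replace each occurrence of Y1 with 3.
Replace each occurrence of B with h(zero, m, m).
Replace each occurrence of X2 with op(m, zero).
Result: h(op(zero, op(h(zero, m, m), op(m, zero))), q(3), zero).

h(op(zero, op(h(zero, m, m), op(m, zero))), q(3), zero)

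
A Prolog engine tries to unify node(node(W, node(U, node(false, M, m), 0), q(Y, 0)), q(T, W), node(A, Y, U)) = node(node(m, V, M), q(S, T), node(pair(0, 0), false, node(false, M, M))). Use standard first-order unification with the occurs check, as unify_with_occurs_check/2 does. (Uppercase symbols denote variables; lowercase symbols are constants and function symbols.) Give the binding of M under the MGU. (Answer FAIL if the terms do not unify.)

q(false, 0)

Decompose node/3: node(W, node(U, node(false, M, m), 0), q(Y, 0)) = node(m, V, M),  q(T, W) = q(S, T),  node(A, Y, U) = node(pair(0, 0), false, node(false, M, M)).
Decompose node/3: W = m,  node(U, node(false, M, m), 0) = V,  q(Y, 0) = M.
Bind W := m; substituting into the one remaining equation that mentions W gives: q(T, m) = q(S, T).
Bind V := node(U, node(false, M, m), 0); no other remaining equation mentions V.
Bind M := q(Y, 0); substituting into the one remaining equation that mentions M gives: node(A, Y, U) = node(pair(0, 0), false, node(false, q(Y, 0), q(Y, 0))). Substituting into the earlier binding gives V := node(U, node(false, q(Y, 0), m), 0).
Decompose q/2: T = S,  m = T.
Bind T := S; substituting into the one remaining equation that mentions T gives: m = S.
Bind S := m; no other remaining equation mentions S. Substituting into the earlier binding gives T := m.
Decompose node/3: A = pair(0, 0),  Y = false,  U = node(false, q(Y, 0), q(Y, 0)).
Bind A := pair(0, 0); no other remaining equation mentions A.
Bind Y := false; substituting into the remaining equation gives: U = node(false, q(false, 0), q(false, 0)). Substituting into the earlier bindings gives V := node(U, node(false, q(false, 0), m), 0), M := q(false, 0).
Bind U := node(false, q(false, 0), q(false, 0)). Substituting into the earlier binding gives V := node(node(false, q(false, 0), q(false, 0)), node(false, q(false, 0), m), 0).
MGU = { W = m, V = node(node(false, q(false, 0), q(false, 0)), node(false, q(false, 0), m), 0), M = q(false, 0), T = m, S = m, A = pair(0, 0), Y = false, U = node(false, q(false, 0), q(false, 0)) }, so M = q(false, 0).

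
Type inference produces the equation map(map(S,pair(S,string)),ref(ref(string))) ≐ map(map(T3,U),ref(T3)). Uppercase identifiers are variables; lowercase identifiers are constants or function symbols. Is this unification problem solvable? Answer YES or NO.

YES

Decompose map/2: map(S,pair(S,string)) ≐ map(T3,U),  ref(ref(string)) ≐ ref(T3).
Decompose map/2: S ≐ T3,  pair(S,string) ≐ U.
Bind S := T3; substituting into the one remaining equation that mentions S gives: pair(T3,string) ≐ U.
Bind U := pair(T3,string); no other remaining equation mentions U.
Decompose ref/1: ref(string) ≐ T3.
Bind T3 := ref(string). Substituting into the earlier bindings gives S := ref(string), U := pair(ref(string),string).
No equations remain and no clash or occurs-check failure arose, so a unifier exists.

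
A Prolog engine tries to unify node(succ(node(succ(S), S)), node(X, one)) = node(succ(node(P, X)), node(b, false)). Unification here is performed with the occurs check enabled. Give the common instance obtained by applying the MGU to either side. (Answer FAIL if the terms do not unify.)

FAIL

Decompose node/2: succ(node(succ(S), S)) = succ(node(P, X)),  node(X, one) = node(b, false).
Decompose succ/1: node(succ(S), S) = node(P, X).
Decompose node/2: succ(S) = P,  S = X.
Bind P := succ(S); no other remaining equation mentions P.
Bind S := X; no other remaining equation mentions S. Substituting into the earlier binding gives P := succ(X).
Decompose node/2: X = b,  one = false.
Bind X := b; no other remaining equation mentions X. Substituting into the earlier bindings gives P := succ(b), S := b.
Clash: constants one and false differ; no unifier exists.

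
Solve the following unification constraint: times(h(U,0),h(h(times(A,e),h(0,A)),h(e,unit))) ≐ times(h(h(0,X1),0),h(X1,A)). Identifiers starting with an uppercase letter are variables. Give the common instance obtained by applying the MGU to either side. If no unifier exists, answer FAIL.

Decompose times/2: h(U,0) ≐ h(h(0,X1),0),  h(h(times(A,e),h(0,A)),h(e,unit)) ≐ h(X1,A).
Decompose h/2: U ≐ h(0,X1),  0 ≐ 0.
Bind U := h(0,X1); no other remaining equation mentions U.
Delete trivial equation 0 ≐ 0.
Decompose h/2: h(times(A,e),h(0,A)) ≐ X1,  h(e,unit) ≐ A.
Bind X1 := h(times(A,e),h(0,A)); no other remaining equation mentions X1. Substituting into the earlier binding gives U := h(0,h(times(A,e),h(0,A))).
Bind A := h(e,unit). Substituting into the earlier bindings gives U := h(0,h(times(h(e,unit),e),h(0,h(e,unit)))), X1 := h(times(h(e,unit),e),h(0,h(e,unit))).
Applying the MGU to either side gives times(h(h(0,h(times(h(e,unit),e),h(0,h(e,unit)))),0),h(h(times(h(e,unit),e),h(0,h(e,unit))),h(e,unit))).

times(h(h(0,h(times(h(e,unit),e),h(0,h(e,unit)))),0),h(h(times(h(e,unit),e),h(0,h(e,unit))),h(e,unit)))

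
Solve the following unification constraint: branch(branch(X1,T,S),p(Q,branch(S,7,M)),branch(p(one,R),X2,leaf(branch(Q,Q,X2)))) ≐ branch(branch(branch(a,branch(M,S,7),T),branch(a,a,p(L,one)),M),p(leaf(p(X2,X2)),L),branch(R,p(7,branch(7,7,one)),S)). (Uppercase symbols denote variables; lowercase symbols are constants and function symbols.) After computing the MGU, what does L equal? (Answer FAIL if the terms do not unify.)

Decompose branch/3: branch(X1,T,S) ≐ branch(branch(a,branch(M,S,7),T),branch(a,a,p(L,one)),M),  p(Q,branch(S,7,M)) ≐ p(leaf(p(X2,X2)),L),  branch(p(one,R),X2,leaf(branch(Q,Q,X2))) ≐ branch(R,p(7,branch(7,7,one)),S).
Decompose branch/3: X1 ≐ branch(a,branch(M,S,7),T),  T ≐ branch(a,a,p(L,one)),  S ≐ M.
Bind X1 := branch(a,branch(M,S,7),T); no other remaining equation mentions X1.
Bind T := branch(a,a,p(L,one)); no other remaining equation mentions T. Substituting into the earlier binding gives X1 := branch(a,branch(M,S,7),branch(a,a,p(L,one))).
Bind S := M; substituting into the remaining equations gives: p(Q,branch(M,7,M)) ≐ p(leaf(p(X2,X2)),L),  branch(p(one,R),X2,leaf(branch(Q,Q,X2))) ≐ branch(R,p(7,branch(7,7,one)),M). Substituting into the earlier binding gives X1 := branch(a,branch(M,M,7),branch(a,a,p(L,one))).
Decompose p/2: Q ≐ leaf(p(X2,X2)),  branch(M,7,M) ≐ L.
Bind Q := leaf(p(X2,X2)); substituting into the one remaining equation that mentions Q gives: branch(p(one,R),X2,leaf(branch(leaf(p(X2,X2)),leaf(p(X2,X2)),X2))) ≐ branch(R,p(7,branch(7,7,one)),M).
Bind L := branch(M,7,M); no other remaining equation mentions L. Substituting into the earlier bindings gives X1 := branch(a,branch(M,M,7),branch(a,a,p(branch(M,7,M),one))), T := branch(a,a,p(branch(M,7,M),one)).
Decompose branch/3: p(one,R) ≐ R,  X2 ≐ p(7,branch(7,7,one)),  leaf(branch(leaf(p(X2,X2)),leaf(p(X2,X2)),X2)) ≐ M.
Occurs check fails: R occurs in p(one,R); the equation R ≐ p(one,R) has no finite solution.

FAIL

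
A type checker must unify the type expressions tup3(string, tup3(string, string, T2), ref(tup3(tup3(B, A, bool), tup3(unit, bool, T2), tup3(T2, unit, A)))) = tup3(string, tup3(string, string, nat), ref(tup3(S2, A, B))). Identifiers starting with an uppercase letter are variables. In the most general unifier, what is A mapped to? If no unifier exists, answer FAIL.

tup3(unit, bool, nat)

Decompose tup3/3: string = string,  tup3(string, string, T2) = tup3(string, string, nat),  ref(tup3(tup3(B, A, bool), tup3(unit, bool, T2), tup3(T2, unit, A))) = ref(tup3(S2, A, B)).
Delete trivial equation string = string.
Decompose tup3/3: string = string,  string = string,  T2 = nat.
Delete trivial equation string = string.
Delete trivial equation string = string.
Bind T2 := nat; substituting into the remaining equation gives: ref(tup3(tup3(B, A, bool), tup3(unit, bool, nat), tup3(nat, unit, A))) = ref(tup3(S2, A, B)).
Decompose ref/1: tup3(tup3(B, A, bool), tup3(unit, bool, nat), tup3(nat, unit, A)) = tup3(S2, A, B).
Decompose tup3/3: tup3(B, A, bool) = S2,  tup3(unit, bool, nat) = A,  tup3(nat, unit, A) = B.
Bind S2 := tup3(B, A, bool); no other remaining equation mentions S2.
Bind A := tup3(unit, bool, nat); substituting into the remaining equation gives: tup3(nat, unit, tup3(unit, bool, nat)) = B. Substituting into the earlier binding gives S2 := tup3(B, tup3(unit, bool, nat), bool).
Bind B := tup3(nat, unit, tup3(unit, bool, nat)). Substituting into the earlier binding gives S2 := tup3(tup3(nat, unit, tup3(unit, bool, nat)), tup3(unit, bool, nat), bool).
MGU = { T2 ↦ nat, S2 ↦ tup3(tup3(nat, unit, tup3(unit, bool, nat)), tup3(unit, bool, nat), bool), A ↦ tup3(unit, bool, nat), B ↦ tup3(nat, unit, tup3(unit, bool, nat)) }, so A ↦ tup3(unit, bool, nat).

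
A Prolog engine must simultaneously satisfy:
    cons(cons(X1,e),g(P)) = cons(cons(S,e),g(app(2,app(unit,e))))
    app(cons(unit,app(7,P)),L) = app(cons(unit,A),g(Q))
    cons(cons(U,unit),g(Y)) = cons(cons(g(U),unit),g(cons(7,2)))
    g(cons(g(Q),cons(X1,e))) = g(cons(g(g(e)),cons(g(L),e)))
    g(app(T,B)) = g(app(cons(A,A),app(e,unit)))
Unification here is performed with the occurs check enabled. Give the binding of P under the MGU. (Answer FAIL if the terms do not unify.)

FAIL

Decompose cons/2: cons(X1,e) = cons(S,e),  g(P) = g(app(2,app(unit,e))).
Decompose cons/2: X1 = S,  e = e.
Bind X1 := S; substituting into the one remaining equation that mentions X1 gives: g(cons(g(Q),cons(S,e))) = g(cons(g(g(e)),cons(g(L),e))).
Delete trivial equation e = e.
Decompose g/1: P = app(2,app(unit,e)).
Bind P := app(2,app(unit,e)); substituting into the one remaining equation that mentions P gives: app(cons(unit,app(7,app(2,app(unit,e)))),L) = app(cons(unit,A),g(Q)).
Decompose app/2: cons(unit,app(7,app(2,app(unit,e)))) = cons(unit,A),  L = g(Q).
Decompose cons/2: unit = unit,  app(7,app(2,app(unit,e))) = A.
Delete trivial equation unit = unit.
Bind A := app(7,app(2,app(unit,e))); substituting into the one remaining equation that mentions A gives: g(app(T,B)) = g(app(cons(app(7,app(2,app(unit,e))),app(7,app(2,app(unit,e)))),app(e,unit))).
Bind L := g(Q); substituting into the one remaining equation that mentions L gives: g(cons(g(Q),cons(S,e))) = g(cons(g(g(e)),cons(g(g(Q)),e))).
Decompose cons/2: cons(U,unit) = cons(g(U),unit),  g(Y) = g(cons(7,2)).
Decompose cons/2: U = g(U),  unit = unit.
Occurs check fails: U occurs in g(U); the equation U = g(U) has no finite solution.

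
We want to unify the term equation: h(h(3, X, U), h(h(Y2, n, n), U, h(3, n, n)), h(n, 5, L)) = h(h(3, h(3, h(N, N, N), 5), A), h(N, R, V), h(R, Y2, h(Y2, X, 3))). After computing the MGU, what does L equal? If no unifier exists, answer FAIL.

Decompose h/3: h(3, X, U) = h(3, h(3, h(N, N, N), 5), A),  h(h(Y2, n, n), U, h(3, n, n)) = h(N, R, V),  h(n, 5, L) = h(R, Y2, h(Y2, X, 3)).
Decompose h/3: 3 = 3,  X = h(3, h(N, N, N), 5),  U = A.
Delete trivial equation 3 = 3.
Bind X := h(3, h(N, N, N), 5); substituting into the one remaining equation that mentions X gives: h(n, 5, L) = h(R, Y2, h(Y2, h(3, h(N, N, N), 5), 3)).
Bind U := A; substituting into the one remaining equation that mentions U gives: h(h(Y2, n, n), A, h(3, n, n)) = h(N, R, V).
Decompose h/3: h(Y2, n, n) = N,  A = R,  h(3, n, n) = V.
Bind N := h(Y2, n, n); substituting into the one remaining equation that mentions N gives: h(n, 5, L) = h(R, Y2, h(Y2, h(3, h(h(Y2, n, n), h(Y2, n, n), h(Y2, n, n)), 5), 3)). Substituting into the earlier binding gives X := h(3, h(h(Y2, n, n), h(Y2, n, n), h(Y2, n, n)), 5).
Bind A := R; no other remaining equation mentions A. Substituting into the earlier binding gives U := R.
Bind V := h(3, n, n); no other remaining equation mentions V.
Decompose h/3: n = R,  5 = Y2,  L = h(Y2, h(3, h(h(Y2, n, n), h(Y2, n, n), h(Y2, n, n)), 5), 3).
Bind R := n; no other remaining equation mentions R. Substituting into the earlier bindings gives U := n, A := n.
Bind Y2 := 5; substituting into the remaining equation gives: L = h(5, h(3, h(h(5, n, n), h(5, n, n), h(5, n, n)), 5), 3). Substituting into the earlier bindings gives X := h(3, h(h(5, n, n), h(5, n, n), h(5, n, n)), 5), N := h(5, n, n).
Bind L := h(5, h(3, h(h(5, n, n), h(5, n, n), h(5, n, n)), 5), 3).
MGU = { X ↦ h(3, h(h(5, n, n), h(5, n, n), h(5, n, n)), 5), U ↦ n, N ↦ h(5, n, n), A ↦ n, V ↦ h(3, n, n), R ↦ n, Y2 ↦ 5, L ↦ h(5, h(3, h(h(5, n, n), h(5, n, n), h(5, n, n)), 5), 3) }, so L ↦ h(5, h(3, h(h(5, n, n), h(5, n, n), h(5, n, n)), 5), 3).

h(5, h(3, h(h(5, n, n), h(5, n, n), h(5, n, n)), 5), 3)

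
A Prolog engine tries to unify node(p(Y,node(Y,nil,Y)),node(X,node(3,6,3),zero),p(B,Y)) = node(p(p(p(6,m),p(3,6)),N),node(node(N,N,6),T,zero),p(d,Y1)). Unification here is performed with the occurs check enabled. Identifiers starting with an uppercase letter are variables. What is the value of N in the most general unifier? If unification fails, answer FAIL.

node(p(p(6,m),p(3,6)),nil,p(p(6,m),p(3,6)))

Decompose node/3: p(Y,node(Y,nil,Y)) = p(p(p(6,m),p(3,6)),N),  node(X,node(3,6,3),zero) = node(node(N,N,6),T,zero),  p(B,Y) = p(d,Y1).
Decompose p/2: Y = p(p(6,m),p(3,6)),  node(Y,nil,Y) = N.
Bind Y := p(p(6,m),p(3,6)); substituting into the 2 remaining equations that mention Y gives: node(p(p(6,m),p(3,6)),nil,p(p(6,m),p(3,6))) = N,  p(B,p(p(6,m),p(3,6))) = p(d,Y1).
Bind N := node(p(p(6,m),p(3,6)),nil,p(p(6,m),p(3,6))); substituting into the one remaining equation that mentions N gives: node(X,node(3,6,3),zero) = node(node(node(p(p(6,m),p(3,6)),nil,p(p(6,m),p(3,6))),node(p(p(6,m),p(3,6)),nil,p(p(6,m),p(3,6))),6),T,zero).
Decompose node/3: X = node(node(p(p(6,m),p(3,6)),nil,p(p(6,m),p(3,6))),node(p(p(6,m),p(3,6)),nil,p(p(6,m),p(3,6))),6),  node(3,6,3) = T,  zero = zero.
Bind X := node(node(p(p(6,m),p(3,6)),nil,p(p(6,m),p(3,6))),node(p(p(6,m),p(3,6)),nil,p(p(6,m),p(3,6))),6); no other remaining equation mentions X.
Bind T := node(3,6,3); no other remaining equation mentions T.
Delete trivial equation zero = zero.
Decompose p/2: B = d,  p(p(6,m),p(3,6)) = Y1.
Bind B := d; no other remaining equation mentions B.
Bind Y1 := p(p(6,m),p(3,6)).
MGU = { Y ↦ p(p(6,m),p(3,6)), N ↦ node(p(p(6,m),p(3,6)),nil,p(p(6,m),p(3,6))), X ↦ node(node(p(p(6,m),p(3,6)),nil,p(p(6,m),p(3,6))),node(p(p(6,m),p(3,6)),nil,p(p(6,m),p(3,6))),6), T ↦ node(3,6,3), B ↦ d, Y1 ↦ p(p(6,m),p(3,6)) }, so N ↦ node(p(p(6,m),p(3,6)),nil,p(p(6,m),p(3,6))).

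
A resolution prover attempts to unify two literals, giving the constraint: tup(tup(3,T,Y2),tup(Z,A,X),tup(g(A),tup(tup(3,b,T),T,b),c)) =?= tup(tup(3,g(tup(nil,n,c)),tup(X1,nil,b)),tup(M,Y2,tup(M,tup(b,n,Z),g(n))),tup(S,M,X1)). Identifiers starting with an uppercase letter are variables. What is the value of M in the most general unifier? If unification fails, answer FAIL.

tup(tup(3,b,g(tup(nil,n,c))),g(tup(nil,n,c)),b)

Decompose tup/3: tup(3,T,Y2) =?= tup(3,g(tup(nil,n,c)),tup(X1,nil,b)),  tup(Z,A,X) =?= tup(M,Y2,tup(M,tup(b,n,Z),g(n))),  tup(g(A),tup(tup(3,b,T),T,b),c) =?= tup(S,M,X1).
Decompose tup/3: 3 =?= 3,  T =?= g(tup(nil,n,c)),  Y2 =?= tup(X1,nil,b).
Delete trivial equation 3 =?= 3.
Bind T := g(tup(nil,n,c)); substituting into the one remaining equation that mentions T gives: tup(g(A),tup(tup(3,b,g(tup(nil,n,c))),g(tup(nil,n,c)),b),c) =?= tup(S,M,X1).
Bind Y2 := tup(X1,nil,b); substituting into the one remaining equation that mentions Y2 gives: tup(Z,A,X) =?= tup(M,tup(X1,nil,b),tup(M,tup(b,n,Z),g(n))).
Decompose tup/3: Z =?= M,  A =?= tup(X1,nil,b),  X =?= tup(M,tup(b,n,Z),g(n)).
Bind Z := M; substituting into the one remaining equation that mentions Z gives: X =?= tup(M,tup(b,n,M),g(n)).
Bind A := tup(X1,nil,b); substituting into the one remaining equation that mentions A gives: tup(g(tup(X1,nil,b)),tup(tup(3,b,g(tup(nil,n,c))),g(tup(nil,n,c)),b),c) =?= tup(S,M,X1).
Bind X := tup(M,tup(b,n,M),g(n)); no other remaining equation mentions X.
Decompose tup/3: g(tup(X1,nil,b)) =?= S,  tup(tup(3,b,g(tup(nil,n,c))),g(tup(nil,n,c)),b) =?= M,  c =?= X1.
Bind S := g(tup(X1,nil,b)); no other remaining equation mentions S.
Bind M := tup(tup(3,b,g(tup(nil,n,c))),g(tup(nil,n,c)),b); no other remaining equation mentions M. Substituting into the earlier bindings gives Z := tup(tup(3,b,g(tup(nil,n,c))),g(tup(nil,n,c)),b), X := tup(tup(tup(3,b,g(tup(nil,n,c))),g(tup(nil,n,c)),b),tup(b,n,tup(tup(3,b,g(tup(nil,n,c))),g(tup(nil,n,c)),b)),g(n)).
Bind X1 := c. Substituting into the earlier bindings gives Y2 := tup(c,nil,b), A := tup(c,nil,b), S := g(tup(c,nil,b)).
MGU = { T -> g(tup(nil,n,c)), Y2 -> tup(c,nil,b), Z -> tup(tup(3,b,g(tup(nil,n,c))),g(tup(nil,n,c)),b), A -> tup(c,nil,b), X -> tup(tup(tup(3,b,g(tup(nil,n,c))),g(tup(nil,n,c)),b),tup(b,n,tup(tup(3,b,g(tup(nil,n,c))),g(tup(nil,n,c)),b)),g(n)), S -> g(tup(c,nil,b)), M -> tup(tup(3,b,g(tup(nil,n,c))),g(tup(nil,n,c)),b), X1 -> c }, so M -> tup(tup(3,b,g(tup(nil,n,c))),g(tup(nil,n,c)),b).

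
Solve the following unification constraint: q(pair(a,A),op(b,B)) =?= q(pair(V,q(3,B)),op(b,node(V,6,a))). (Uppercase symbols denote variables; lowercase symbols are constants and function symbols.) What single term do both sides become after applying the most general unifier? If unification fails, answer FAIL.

q(pair(a,q(3,node(a,6,a))),op(b,node(a,6,a)))

Decompose q/2: pair(a,A) =?= pair(V,q(3,B)),  op(b,B) =?= op(b,node(V,6,a)).
Decompose pair/2: a =?= V,  A =?= q(3,B).
Bind V := a; substituting into the one remaining equation that mentions V gives: op(b,B) =?= op(b,node(a,6,a)).
Bind A := q(3,B); no other remaining equation mentions A.
Decompose op/2: b =?= b,  B =?= node(a,6,a).
Delete trivial equation b =?= b.
Bind B := node(a,6,a). Substituting into the earlier binding gives A := q(3,node(a,6,a)).
Applying the MGU to either side gives q(pair(a,q(3,node(a,6,a))),op(b,node(a,6,a))).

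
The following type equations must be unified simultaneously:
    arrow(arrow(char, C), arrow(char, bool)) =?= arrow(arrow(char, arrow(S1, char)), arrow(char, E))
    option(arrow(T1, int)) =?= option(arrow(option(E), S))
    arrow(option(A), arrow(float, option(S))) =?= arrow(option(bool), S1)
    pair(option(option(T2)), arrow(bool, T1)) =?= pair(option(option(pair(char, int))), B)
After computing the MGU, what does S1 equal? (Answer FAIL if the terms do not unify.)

arrow(float, option(int))

Decompose arrow/2: arrow(char, C) =?= arrow(char, arrow(S1, char)),  arrow(char, bool) =?= arrow(char, E).
Decompose arrow/2: char =?= char,  C =?= arrow(S1, char).
Delete trivial equation char =?= char.
Bind C := arrow(S1, char); no other remaining equation mentions C.
Decompose arrow/2: char =?= char,  bool =?= E.
Delete trivial equation char =?= char.
Bind E := bool; substituting into the one remaining equation that mentions E gives: option(arrow(T1, int)) =?= option(arrow(option(bool), S)).
Decompose option/1: arrow(T1, int) =?= arrow(option(bool), S).
Decompose arrow/2: T1 =?= option(bool),  int =?= S.
Bind T1 := option(bool); substituting into the one remaining equation that mentions T1 gives: pair(option(option(T2)), arrow(bool, option(bool))) =?= pair(option(option(pair(char, int))), B).
Bind S := int; substituting into the one remaining equation that mentions S gives: arrow(option(A), arrow(float, option(int))) =?= arrow(option(bool), S1).
Decompose arrow/2: option(A) =?= option(bool),  arrow(float, option(int)) =?= S1.
Decompose option/1: A =?= bool.
Bind A := bool; no other remaining equation mentions A.
Bind S1 := arrow(float, option(int)); no other remaining equation mentions S1. Substituting into the earlier binding gives C := arrow(arrow(float, option(int)), char).
Decompose pair/2: option(option(T2)) =?= option(option(pair(char, int))),  arrow(bool, option(bool)) =?= B.
Decompose option/1: option(T2) =?= option(pair(char, int)).
Decompose option/1: T2 =?= pair(char, int).
Bind T2 := pair(char, int); no other remaining equation mentions T2.
Bind B := arrow(bool, option(bool)).
MGU = { C ↦ arrow(arrow(float, option(int)), char), E ↦ bool, T1 ↦ option(bool), S ↦ int, A ↦ bool, S1 ↦ arrow(float, option(int)), T2 ↦ pair(char, int), B ↦ arrow(bool, option(bool)) }, so S1 ↦ arrow(float, option(int)).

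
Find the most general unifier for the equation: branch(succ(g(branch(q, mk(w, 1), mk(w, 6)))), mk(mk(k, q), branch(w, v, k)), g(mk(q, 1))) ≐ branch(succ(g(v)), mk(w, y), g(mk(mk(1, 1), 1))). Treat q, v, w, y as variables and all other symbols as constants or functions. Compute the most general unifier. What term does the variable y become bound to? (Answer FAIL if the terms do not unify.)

branch(mk(k, mk(1, 1)), branch(mk(1, 1), mk(mk(k, mk(1, 1)), 1), mk(mk(k, mk(1, 1)), 6)), k)

Decompose branch/3: succ(g(branch(q, mk(w, 1), mk(w, 6)))) ≐ succ(g(v)),  mk(mk(k, q), branch(w, v, k)) ≐ mk(w, y),  g(mk(q, 1)) ≐ g(mk(mk(1, 1), 1)).
Decompose succ/1: g(branch(q, mk(w, 1), mk(w, 6))) ≐ g(v).
Decompose g/1: branch(q, mk(w, 1), mk(w, 6)) ≐ v.
Bind v := branch(q, mk(w, 1), mk(w, 6)); substituting into the one remaining equation that mentions v gives: mk(mk(k, q), branch(w, branch(q, mk(w, 1), mk(w, 6)), k)) ≐ mk(w, y).
Decompose mk/2: mk(k, q) ≐ w,  branch(w, branch(q, mk(w, 1), mk(w, 6)), k) ≐ y.
Bind w := mk(k, q); substituting into the one remaining equation that mentions w gives: branch(mk(k, q), branch(q, mk(mk(k, q), 1), mk(mk(k, q), 6)), k) ≐ y. Substituting into the earlier binding gives v := branch(q, mk(mk(k, q), 1), mk(mk(k, q), 6)).
Bind y := branch(mk(k, q), branch(q, mk(mk(k, q), 1), mk(mk(k, q), 6)), k); no other remaining equation mentions y.
Decompose g/1: mk(q, 1) ≐ mk(mk(1, 1), 1).
Decompose mk/2: q ≐ mk(1, 1),  1 ≐ 1.
Bind q := mk(1, 1); no other remaining equation mentions q. Substituting into the earlier bindings gives v := branch(mk(1, 1), mk(mk(k, mk(1, 1)), 1), mk(mk(k, mk(1, 1)), 6)), w := mk(k, mk(1, 1)), y := branch(mk(k, mk(1, 1)), branch(mk(1, 1), mk(mk(k, mk(1, 1)), 1), mk(mk(k, mk(1, 1)), 6)), k).
Delete trivial equation 1 ≐ 1.
MGU = { v ↦ branch(mk(1, 1), mk(mk(k, mk(1, 1)), 1), mk(mk(k, mk(1, 1)), 6)), w ↦ mk(k, mk(1, 1)), y ↦ branch(mk(k, mk(1, 1)), branch(mk(1, 1), mk(mk(k, mk(1, 1)), 1), mk(mk(k, mk(1, 1)), 6)), k), q ↦ mk(1, 1) }, so y ↦ branch(mk(k, mk(1, 1)), branch(mk(1, 1), mk(mk(k, mk(1, 1)), 1), mk(mk(k, mk(1, 1)), 6)), k).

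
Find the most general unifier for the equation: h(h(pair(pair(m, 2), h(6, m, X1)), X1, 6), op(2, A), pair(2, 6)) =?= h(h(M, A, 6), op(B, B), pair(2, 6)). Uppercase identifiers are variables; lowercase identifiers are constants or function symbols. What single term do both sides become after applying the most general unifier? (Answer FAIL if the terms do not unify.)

Decompose h/3: h(pair(pair(m, 2), h(6, m, X1)), X1, 6) =?= h(M, A, 6),  op(2, A) =?= op(B, B),  pair(2, 6) =?= pair(2, 6).
Decompose h/3: pair(pair(m, 2), h(6, m, X1)) =?= M,  X1 =?= A,  6 =?= 6.
Bind M := pair(pair(m, 2), h(6, m, X1)); no other remaining equation mentions M.
Bind X1 := A; no other remaining equation mentions X1. Substituting into the earlier binding gives M := pair(pair(m, 2), h(6, m, A)).
Delete trivial equation 6 =?= 6.
Decompose op/2: 2 =?= B,  A =?= B.
Bind B := 2; substituting into the one remaining equation that mentions B gives: A =?= 2.
Bind A := 2; no other remaining equation mentions A. Substituting into the earlier bindings gives M := pair(pair(m, 2), h(6, m, 2)), X1 := 2.
Delete trivial equation pair(2, 6) =?= pair(2, 6).
Applying the MGU to either side gives h(h(pair(pair(m, 2), h(6, m, 2)), 2, 6), op(2, 2), pair(2, 6)).

h(h(pair(pair(m, 2), h(6, m, 2)), 2, 6), op(2, 2), pair(2, 6))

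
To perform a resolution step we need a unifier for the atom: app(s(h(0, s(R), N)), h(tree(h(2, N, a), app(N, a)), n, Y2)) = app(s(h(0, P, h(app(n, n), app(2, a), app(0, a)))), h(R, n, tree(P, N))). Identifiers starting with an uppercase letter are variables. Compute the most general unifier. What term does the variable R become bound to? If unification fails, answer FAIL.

Decompose app/2: s(h(0, s(R), N)) = s(h(0, P, h(app(n, n), app(2, a), app(0, a)))),  h(tree(h(2, N, a), app(N, a)), n, Y2) = h(R, n, tree(P, N)).
Decompose s/1: h(0, s(R), N) = h(0, P, h(app(n, n), app(2, a), app(0, a))).
Decompose h/3: 0 = 0,  s(R) = P,  N = h(app(n, n), app(2, a), app(0, a)).
Delete trivial equation 0 = 0.
Bind P := s(R); substituting into the one remaining equation that mentions P gives: h(tree(h(2, N, a), app(N, a)), n, Y2) = h(R, n, tree(s(R), N)).
Bind N := h(app(n, n), app(2, a), app(0, a)); substituting into the remaining equation gives: h(tree(h(2, h(app(n, n), app(2, a), app(0, a)), a), app(h(app(n, n), app(2, a), app(0, a)), a)), n, Y2) = h(R, n, tree(s(R), h(app(n, n), app(2, a), app(0, a)))).
Decompose h/3: tree(h(2, h(app(n, n), app(2, a), app(0, a)), a), app(h(app(n, n), app(2, a), app(0, a)), a)) = R,  n = n,  Y2 = tree(s(R), h(app(n, n), app(2, a), app(0, a))).
Bind R := tree(h(2, h(app(n, n), app(2, a), app(0, a)), a), app(h(app(n, n), app(2, a), app(0, a)), a)); substituting into the one remaining equation that mentions R gives: Y2 = tree(s(tree(h(2, h(app(n, n), app(2, a), app(0, a)), a), app(h(app(n, n), app(2, a), app(0, a)), a))), h(app(n, n), app(2, a), app(0, a))). Substituting into the earlier binding gives P := s(tree(h(2, h(app(n, n), app(2, a), app(0, a)), a), app(h(app(n, n), app(2, a), app(0, a)), a))).
Delete trivial equation n = n.
Bind Y2 := tree(s(tree(h(2, h(app(n, n), app(2, a), app(0, a)), a), app(h(app(n, n), app(2, a), app(0, a)), a))), h(app(n, n), app(2, a), app(0, a))).
MGU = { P ↦ s(tree(h(2, h(app(n, n), app(2, a), app(0, a)), a), app(h(app(n, n), app(2, a), app(0, a)), a))), N ↦ h(app(n, n), app(2, a), app(0, a)), R ↦ tree(h(2, h(app(n, n), app(2, a), app(0, a)), a), app(h(app(n, n), app(2, a), app(0, a)), a)), Y2 ↦ tree(s(tree(h(2, h(app(n, n), app(2, a), app(0, a)), a), app(h(app(n, n), app(2, a), app(0, a)), a))), h(app(n, n), app(2, a), app(0, a))) }, so R ↦ tree(h(2, h(app(n, n), app(2, a), app(0, a)), a), app(h(app(n, n), app(2, a), app(0, a)), a)).

tree(h(2, h(app(n, n), app(2, a), app(0, a)), a), app(h(app(n, n), app(2, a), app(0, a)), a))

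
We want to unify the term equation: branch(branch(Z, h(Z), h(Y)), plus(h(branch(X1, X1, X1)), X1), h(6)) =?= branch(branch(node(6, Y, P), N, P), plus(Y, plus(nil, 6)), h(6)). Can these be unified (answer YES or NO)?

Decompose branch/3: branch(Z, h(Z), h(Y)) =?= branch(node(6, Y, P), N, P),  plus(h(branch(X1, X1, X1)), X1) =?= plus(Y, plus(nil, 6)),  h(6) =?= h(6).
Decompose branch/3: Z =?= node(6, Y, P),  h(Z) =?= N,  h(Y) =?= P.
Bind Z := node(6, Y, P); substituting into the one remaining equation that mentions Z gives: h(node(6, Y, P)) =?= N.
Bind N := h(node(6, Y, P)); no other remaining equation mentions N.
Bind P := h(Y); no other remaining equation mentions P. Substituting into the earlier bindings gives Z := node(6, Y, h(Y)), N := h(node(6, Y, h(Y))).
Decompose plus/2: h(branch(X1, X1, X1)) =?= Y,  X1 =?= plus(nil, 6).
Bind Y := h(branch(X1, X1, X1)); no other remaining equation mentions Y. Substituting into the earlier bindings gives Z := node(6, h(branch(X1, X1, X1)), h(h(branch(X1, X1, X1)))), N := h(node(6, h(branch(X1, X1, X1)), h(h(branch(X1, X1, X1))))), P := h(h(branch(X1, X1, X1))).
Bind X1 := plus(nil, 6); no other remaining equation mentions X1. Substituting into the earlier bindings gives Z := node(6, h(branch(plus(nil, 6), plus(nil, 6), plus(nil, 6))), h(h(branch(plus(nil, 6), plus(nil, 6), plus(nil, 6))))), N := h(node(6, h(branch(plus(nil, 6), plus(nil, 6), plus(nil, 6))), h(h(branch(plus(nil, 6), plus(nil, 6), plus(nil, 6)))))), P := h(h(branch(plus(nil, 6), plus(nil, 6), plus(nil, 6)))), Y := h(branch(plus(nil, 6), plus(nil, 6), plus(nil, 6))).
Delete trivial equation h(6) =?= h(6).
No equations remain and no clash or occurs-check failure arose, so a unifier exists.

YES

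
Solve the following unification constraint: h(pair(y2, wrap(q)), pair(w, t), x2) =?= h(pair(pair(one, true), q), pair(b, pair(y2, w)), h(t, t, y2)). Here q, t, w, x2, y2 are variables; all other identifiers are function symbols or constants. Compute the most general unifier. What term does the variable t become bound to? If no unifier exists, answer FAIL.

FAIL

Decompose h/3: pair(y2, wrap(q)) =?= pair(pair(one, true), q),  pair(w, t) =?= pair(b, pair(y2, w)),  x2 =?= h(t, t, y2).
Decompose pair/2: y2 =?= pair(one, true),  wrap(q) =?= q.
Bind y2 := pair(one, true); substituting into the 2 remaining equations that mention y2 gives: pair(w, t) =?= pair(b, pair(pair(one, true), w)),  x2 =?= h(t, t, pair(one, true)).
Occurs check fails: q occurs in wrap(q); the equation q =?= wrap(q) has no finite solution.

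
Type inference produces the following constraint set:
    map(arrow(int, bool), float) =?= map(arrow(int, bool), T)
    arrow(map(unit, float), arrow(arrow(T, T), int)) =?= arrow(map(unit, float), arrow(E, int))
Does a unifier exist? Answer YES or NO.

Decompose map/2: arrow(int, bool) =?= arrow(int, bool),  float =?= T.
Delete trivial equation arrow(int, bool) =?= arrow(int, bool).
Bind T := float; substituting into the remaining equation gives: arrow(map(unit, float), arrow(arrow(float, float), int)) =?= arrow(map(unit, float), arrow(E, int)).
Decompose arrow/2: map(unit, float) =?= map(unit, float),  arrow(arrow(float, float), int) =?= arrow(E, int).
Delete trivial equation map(unit, float) =?= map(unit, float).
Decompose arrow/2: arrow(float, float) =?= E,  int =?= int.
Bind E := arrow(float, float); no other remaining equation mentions E.
Delete trivial equation int =?= int.
No equations remain and no clash or occurs-check failure arose, so a unifier exists.

YES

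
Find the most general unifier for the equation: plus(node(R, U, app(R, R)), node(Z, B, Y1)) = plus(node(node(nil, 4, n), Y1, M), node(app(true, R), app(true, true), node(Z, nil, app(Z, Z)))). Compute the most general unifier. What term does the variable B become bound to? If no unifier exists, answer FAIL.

app(true, true)

Decompose plus/2: node(R, U, app(R, R)) = node(node(nil, 4, n), Y1, M),  node(Z, B, Y1) = node(app(true, R), app(true, true), node(Z, nil, app(Z, Z))).
Decompose node/3: R = node(nil, 4, n),  U = Y1,  app(R, R) = M.
Bind R := node(nil, 4, n); substituting into the 2 remaining equations that mention R gives: app(node(nil, 4, n), node(nil, 4, n)) = M,  node(Z, B, Y1) = node(app(true, node(nil, 4, n)), app(true, true), node(Z, nil, app(Z, Z))).
Bind U := Y1; no other remaining equation mentions U.
Bind M := app(node(nil, 4, n), node(nil, 4, n)); no other remaining equation mentions M.
Decompose node/3: Z = app(true, node(nil, 4, n)),  B = app(true, true),  Y1 = node(Z, nil, app(Z, Z)).
Bind Z := app(true, node(nil, 4, n)); substituting into the one remaining equation that mentions Z gives: Y1 = node(app(true, node(nil, 4, n)), nil, app(app(true, node(nil, 4, n)), app(true, node(nil, 4, n)))).
Bind B := app(true, true); no other remaining equation mentions B.
Bind Y1 := node(app(true, node(nil, 4, n)), nil, app(app(true, node(nil, 4, n)), app(true, node(nil, 4, n)))). Substituting into the earlier binding gives U := node(app(true, node(nil, 4, n)), nil, app(app(true, node(nil, 4, n)), app(true, node(nil, 4, n)))).
MGU = { R ↦ node(nil, 4, n), U ↦ node(app(true, node(nil, 4, n)), nil, app(app(true, node(nil, 4, n)), app(true, node(nil, 4, n)))), M ↦ app(node(nil, 4, n), node(nil, 4, n)), Z ↦ app(true, node(nil, 4, n)), B ↦ app(true, true), Y1 ↦ node(app(true, node(nil, 4, n)), nil, app(app(true, node(nil, 4, n)), app(true, node(nil, 4, n)))) }, so B ↦ app(true, true).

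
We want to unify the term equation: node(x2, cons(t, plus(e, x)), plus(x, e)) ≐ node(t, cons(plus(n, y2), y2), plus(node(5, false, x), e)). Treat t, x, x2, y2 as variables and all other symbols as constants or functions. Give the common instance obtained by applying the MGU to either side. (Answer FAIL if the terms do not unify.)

FAIL

Decompose node/3: x2 ≐ t,  cons(t, plus(e, x)) ≐ cons(plus(n, y2), y2),  plus(x, e) ≐ plus(node(5, false, x), e).
Bind x2 := t; no other remaining equation mentions x2.
Decompose cons/2: t ≐ plus(n, y2),  plus(e, x) ≐ y2.
Bind t := plus(n, y2); no other remaining equation mentions t. Substituting into the earlier binding gives x2 := plus(n, y2).
Bind y2 := plus(e, x); no other remaining equation mentions y2. Substituting into the earlier bindings gives x2 := plus(n, plus(e, x)), t := plus(n, plus(e, x)).
Decompose plus/2: x ≐ node(5, false, x),  e ≐ e.
Occurs check fails: x occurs in node(5, false, x); the equation x ≐ node(5, false, x) has no finite solution.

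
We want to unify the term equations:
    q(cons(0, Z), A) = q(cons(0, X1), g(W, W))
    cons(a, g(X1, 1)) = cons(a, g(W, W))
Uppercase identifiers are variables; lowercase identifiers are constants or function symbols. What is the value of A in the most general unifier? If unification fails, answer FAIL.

Decompose q/2: cons(0, Z) = cons(0, X1),  A = g(W, W).
Decompose cons/2: 0 = 0,  Z = X1.
Delete trivial equation 0 = 0.
Bind Z := X1; no other remaining equation mentions Z.
Bind A := g(W, W); no other remaining equation mentions A.
Decompose cons/2: a = a,  g(X1, 1) = g(W, W).
Delete trivial equation a = a.
Decompose g/2: X1 = W,  1 = W.
Bind X1 := W; no other remaining equation mentions X1. Substituting into the earlier binding gives Z := W.
Bind W := 1. Substituting into the earlier bindings gives Z := 1, A := g(1, 1), X1 := 1.
MGU = { Z ↦ 1, A ↦ g(1, 1), X1 ↦ 1, W ↦ 1 }, so A ↦ g(1, 1).

g(1, 1)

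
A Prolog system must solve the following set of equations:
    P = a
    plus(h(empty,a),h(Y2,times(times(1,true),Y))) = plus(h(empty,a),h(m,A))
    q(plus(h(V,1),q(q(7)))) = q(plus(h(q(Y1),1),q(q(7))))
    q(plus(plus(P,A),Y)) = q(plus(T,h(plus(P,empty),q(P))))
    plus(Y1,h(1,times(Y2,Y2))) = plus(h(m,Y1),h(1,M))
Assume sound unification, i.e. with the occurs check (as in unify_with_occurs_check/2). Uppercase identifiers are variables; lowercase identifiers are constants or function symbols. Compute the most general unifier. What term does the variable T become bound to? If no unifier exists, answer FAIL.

Bind P := a; substituting into the one remaining equation that mentions P gives: q(plus(plus(a,A),Y)) = q(plus(T,h(plus(a,empty),q(a)))).
Decompose plus/2: h(empty,a) = h(empty,a),  h(Y2,times(times(1,true),Y)) = h(m,A).
Delete trivial equation h(empty,a) = h(empty,a).
Decompose h/2: Y2 = m,  times(times(1,true),Y) = A.
Bind Y2 := m; substituting into the one remaining equation that mentions Y2 gives: plus(Y1,h(1,times(m,m))) = plus(h(m,Y1),h(1,M)).
Bind A := times(times(1,true),Y); substituting into the one remaining equation that mentions A gives: q(plus(plus(a,times(times(1,true),Y)),Y)) = q(plus(T,h(plus(a,empty),q(a)))).
Decompose q/1: plus(h(V,1),q(q(7))) = plus(h(q(Y1),1),q(q(7))).
Decompose plus/2: h(V,1) = h(q(Y1),1),  q(q(7)) = q(q(7)).
Decompose h/2: V = q(Y1),  1 = 1.
Bind V := q(Y1); no other remaining equation mentions V.
Delete trivial equation 1 = 1.
Delete trivial equation q(q(7)) = q(q(7)).
Decompose q/1: plus(plus(a,times(times(1,true),Y)),Y) = plus(T,h(plus(a,empty),q(a))).
Decompose plus/2: plus(a,times(times(1,true),Y)) = T,  Y = h(plus(a,empty),q(a)).
Bind T := plus(a,times(times(1,true),Y)); no other remaining equation mentions T.
Bind Y := h(plus(a,empty),q(a)); no other remaining equation mentions Y. Substituting into the earlier bindings gives A := times(times(1,true),h(plus(a,empty),q(a))), T := plus(a,times(times(1,true),h(plus(a,empty),q(a)))).
Decompose plus/2: Y1 = h(m,Y1),  h(1,times(m,m)) = h(1,M).
Occurs check fails: Y1 occurs in h(m,Y1); the equation Y1 = h(m,Y1) has no finite solution.

FAIL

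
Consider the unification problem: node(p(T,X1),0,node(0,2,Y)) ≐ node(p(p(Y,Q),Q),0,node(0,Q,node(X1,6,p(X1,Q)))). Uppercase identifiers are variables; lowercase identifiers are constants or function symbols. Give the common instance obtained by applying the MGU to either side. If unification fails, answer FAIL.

node(p(p(node(2,6,p(2,2)),2),2),0,node(0,2,node(2,6,p(2,2))))

Decompose node/3: p(T,X1) ≐ p(p(Y,Q),Q),  0 ≐ 0,  node(0,2,Y) ≐ node(0,Q,node(X1,6,p(X1,Q))).
Decompose p/2: T ≐ p(Y,Q),  X1 ≐ Q.
Bind T := p(Y,Q); no other remaining equation mentions T.
Bind X1 := Q; substituting into the one remaining equation that mentions X1 gives: node(0,2,Y) ≐ node(0,Q,node(Q,6,p(Q,Q))).
Delete trivial equation 0 ≐ 0.
Decompose node/3: 0 ≐ 0,  2 ≐ Q,  Y ≐ node(Q,6,p(Q,Q)).
Delete trivial equation 0 ≐ 0.
Bind Q := 2; substituting into the remaining equation gives: Y ≐ node(2,6,p(2,2)). Substituting into the earlier bindings gives T := p(Y,2), X1 := 2.
Bind Y := node(2,6,p(2,2)). Substituting into the earlier binding gives T := p(node(2,6,p(2,2)),2).
Applying the MGU to either side gives node(p(p(node(2,6,p(2,2)),2),2),0,node(0,2,node(2,6,p(2,2)))).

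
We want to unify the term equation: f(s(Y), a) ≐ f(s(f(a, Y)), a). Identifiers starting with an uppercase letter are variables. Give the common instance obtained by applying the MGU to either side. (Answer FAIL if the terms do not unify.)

FAIL

Decompose f/2: s(Y) ≐ s(f(a, Y)),  a ≐ a.
Decompose s/1: Y ≐ f(a, Y).
Occurs check fails: Y occurs in f(a, Y); the equation Y ≐ f(a, Y) has no finite solution.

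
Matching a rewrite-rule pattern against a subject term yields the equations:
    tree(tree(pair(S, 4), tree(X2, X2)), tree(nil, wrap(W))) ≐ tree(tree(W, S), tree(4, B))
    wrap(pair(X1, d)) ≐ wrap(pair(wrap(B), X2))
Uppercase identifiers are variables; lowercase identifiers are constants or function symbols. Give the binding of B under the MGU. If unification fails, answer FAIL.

Decompose tree/2: tree(pair(S, 4), tree(X2, X2)) ≐ tree(W, S),  tree(nil, wrap(W)) ≐ tree(4, B).
Decompose tree/2: pair(S, 4) ≐ W,  tree(X2, X2) ≐ S.
Bind W := pair(S, 4); substituting into the one remaining equation that mentions W gives: tree(nil, wrap(pair(S, 4))) ≐ tree(4, B).
Bind S := tree(X2, X2); substituting into the one remaining equation that mentions S gives: tree(nil, wrap(pair(tree(X2, X2), 4))) ≐ tree(4, B). Substituting into the earlier binding gives W := pair(tree(X2, X2), 4).
Decompose tree/2: nil ≐ 4,  wrap(pair(tree(X2, X2), 4)) ≐ B.
Clash: constants nil and 4 differ; no unifier exists.

FAIL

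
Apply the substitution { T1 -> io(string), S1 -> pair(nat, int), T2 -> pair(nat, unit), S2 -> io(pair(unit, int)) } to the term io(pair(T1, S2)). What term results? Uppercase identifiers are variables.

io(pair(io(string), io(pair(unit, int))))

Replace each occurrence of T1 with io(string).
Replace each occurrence of S2 with io(pair(unit, int)).
Result: io(pair(io(string), io(pair(unit, int)))).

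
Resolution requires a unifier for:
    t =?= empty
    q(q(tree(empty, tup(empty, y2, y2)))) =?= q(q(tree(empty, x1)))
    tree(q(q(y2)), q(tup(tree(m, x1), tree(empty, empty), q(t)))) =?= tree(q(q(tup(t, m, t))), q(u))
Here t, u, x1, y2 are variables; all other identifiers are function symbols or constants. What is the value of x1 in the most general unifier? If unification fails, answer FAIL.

tup(empty, tup(empty, m, empty), tup(empty, m, empty))

Bind t := empty; substituting into the one remaining equation that mentions t gives: tree(q(q(y2)), q(tup(tree(m, x1), tree(empty, empty), q(empty)))) =?= tree(q(q(tup(empty, m, empty))), q(u)).
Decompose q/1: q(tree(empty, tup(empty, y2, y2))) =?= q(tree(empty, x1)).
Decompose q/1: tree(empty, tup(empty, y2, y2)) =?= tree(empty, x1).
Decompose tree/2: empty =?= empty,  tup(empty, y2, y2) =?= x1.
Delete trivial equation empty =?= empty.
Bind x1 := tup(empty, y2, y2); substituting into the remaining equation gives: tree(q(q(y2)), q(tup(tree(m, tup(empty, y2, y2)), tree(empty, empty), q(empty)))) =?= tree(q(q(tup(empty, m, empty))), q(u)).
Decompose tree/2: q(q(y2)) =?= q(q(tup(empty, m, empty))),  q(tup(tree(m, tup(empty, y2, y2)), tree(empty, empty), q(empty))) =?= q(u).
Decompose q/1: q(y2) =?= q(tup(empty, m, empty)).
Decompose q/1: y2 =?= tup(empty, m, empty).
Bind y2 := tup(empty, m, empty); substituting into the remaining equation gives: q(tup(tree(m, tup(empty, tup(empty, m, empty), tup(empty, m, empty))), tree(empty, empty), q(empty))) =?= q(u). Substituting into the earlier binding gives x1 := tup(empty, tup(empty, m, empty), tup(empty, m, empty)).
Decompose q/1: tup(tree(m, tup(empty, tup(empty, m, empty), tup(empty, m, empty))), tree(empty, empty), q(empty)) =?= u.
Bind u := tup(tree(m, tup(empty, tup(empty, m, empty), tup(empty, m, empty))), tree(empty, empty), q(empty)).
MGU = { t := empty, x1 := tup(empty, tup(empty, m, empty), tup(empty, m, empty)), y2 := tup(empty, m, empty), u := tup(tree(m, tup(empty, tup(empty, m, empty), tup(empty, m, empty))), tree(empty, empty), q(empty)) }, so x1 := tup(empty, tup(empty, m, empty), tup(empty, m, empty)).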